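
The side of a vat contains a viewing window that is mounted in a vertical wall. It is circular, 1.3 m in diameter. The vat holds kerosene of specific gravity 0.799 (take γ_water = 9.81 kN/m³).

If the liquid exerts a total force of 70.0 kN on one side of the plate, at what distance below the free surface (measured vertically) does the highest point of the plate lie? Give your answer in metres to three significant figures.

γ = 0.799 × 9.81 = 7.83819 kN/m³.
A = π(0.65)² = 1.32732 m².
From F = γ·h_c·A, the centroid depth is h_c = 70.0/(7.83819 × 1.32732) = 6.72832 m.
The centroid is at the centre, 0.65 m below the top of the plate, so the highest point sits at h_top = 6.72832 − 0.65 = 6.07832 m below the surface.

d_top ≈ 6.08 m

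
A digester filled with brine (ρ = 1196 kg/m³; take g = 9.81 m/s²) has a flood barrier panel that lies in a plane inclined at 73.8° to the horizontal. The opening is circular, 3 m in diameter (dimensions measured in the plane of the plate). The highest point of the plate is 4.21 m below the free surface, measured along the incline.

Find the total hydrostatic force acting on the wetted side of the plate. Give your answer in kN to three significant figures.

γ = ρg = 1196 × 9.81 / 1000 = 11.73276 kN/m³.
Let θ = 73.8° be the plate's angle to the horizontal; measure y along the incline from where the plane meets the free surface. Vertical depth h = y·sinθ with sinθ = 0.960294.
The centroid is at the centre, 1.5 m below the top of the plate, so y_c = 4.21 + 1.5 = 5.71 m and h_c = 5.71 × 0.960294 = 5.48328 m.
A = π(1.5)² = 7.06858 m².
Resultant F = γ·h_c·A = 11.73276 × 5.48328 × 7.06858 = 454.75 kN.

F ≈ 455 kN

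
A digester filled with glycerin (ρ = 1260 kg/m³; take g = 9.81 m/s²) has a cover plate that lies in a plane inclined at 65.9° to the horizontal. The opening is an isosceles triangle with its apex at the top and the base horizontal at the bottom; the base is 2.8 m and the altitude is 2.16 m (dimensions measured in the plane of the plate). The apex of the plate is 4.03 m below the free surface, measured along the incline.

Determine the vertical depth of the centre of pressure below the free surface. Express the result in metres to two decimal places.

h_p = 5.04 m

γ = ρg = 1260 × 9.81 / 1000 = 12.3606 kN/m³.
Let θ = 65.9° be the plate's angle to the horizontal; measure y along the incline from where the plane meets the free surface. Vertical depth h = y·sinθ with sinθ = 0.912834.
With the apex up, the centroid sits 2h/3 = 2 × 2.16/3 = 1.44 m below the apex, so y_c = 4.03 + 1.44 = 5.47 m and h_c = 5.47 × 0.912834 = 4.9932 m.
A = ½ × 2.8 × 2.16 = 3.024 m².
Resultant F = γ·h_c·A = 12.3606 × 4.9932 × 3.024 = 186.638 kN.
I_c = b·h³/36 = 2.8 × 2.16³/36 = 0.783821 m⁴.
Centre of pressure: y_p = y_c + I_c/(y_c·A) = 5.47 + 0.783821/(5.47 × 3.024) = 5.47 + 0.0473858 = 5.51739 m along the plane.
Vertically, h_p = y_p·sinθ = 5.51739 × 0.912834 = 5.03646 m.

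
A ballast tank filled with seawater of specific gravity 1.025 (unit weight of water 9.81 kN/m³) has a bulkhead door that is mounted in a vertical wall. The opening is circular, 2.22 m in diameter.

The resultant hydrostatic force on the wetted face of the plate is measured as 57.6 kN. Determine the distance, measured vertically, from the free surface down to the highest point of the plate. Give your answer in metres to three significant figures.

d_top ≈ 0.370 m

γ = 1.025 × 9.81 = 10.05525 kN/m³.
A = π(1.11)² = 3.87076 m².
From F = γ·h_c·A, the centroid depth is h_c = 57.6/(10.05525 × 3.87076) = 1.4799 m.
The centroid is at the centre, 1.11 m below the top of the plate, so the highest point sits at h_top = 1.4799 − 1.11 = 0.3699 m below the surface.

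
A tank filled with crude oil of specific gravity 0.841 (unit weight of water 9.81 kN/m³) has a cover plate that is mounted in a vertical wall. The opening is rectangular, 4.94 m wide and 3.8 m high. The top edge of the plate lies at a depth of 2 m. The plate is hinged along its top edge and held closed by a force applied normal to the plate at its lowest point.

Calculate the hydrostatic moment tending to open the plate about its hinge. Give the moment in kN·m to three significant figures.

γ = 0.841 × 9.81 = 8.25021 kN/m³.
The centroid lies 3.8/2 = 1.9 m below the top edge, so the centroid depth is h_c = 2 + 1.9 = 3.9 m.
A = 4.94 × 3.8 = 18.772 m².
Resultant F = γ·h_c·A = 8.25021 × 3.9 × 18.772 = 604.004 kN.
I_c = b·h³/12 = 4.94 × 3.8³/12 = 22.589 m⁴.
Centre of pressure: y_p = y_c + I_c/(y_c·A) = 3.9 + 22.589/(3.9 × 18.772) = 3.9 + 0.308547 = 4.20855 m along the plane.
The resultant acts 1.9 + 0.308547 = 2.20855 m (along the plate) below the hinge at the top edge, so the moment about the hinge is M = F × 2.20855 = 604.004 × 2.20855 = 1333.97 kN·m.

M ≈ 1330 kN·m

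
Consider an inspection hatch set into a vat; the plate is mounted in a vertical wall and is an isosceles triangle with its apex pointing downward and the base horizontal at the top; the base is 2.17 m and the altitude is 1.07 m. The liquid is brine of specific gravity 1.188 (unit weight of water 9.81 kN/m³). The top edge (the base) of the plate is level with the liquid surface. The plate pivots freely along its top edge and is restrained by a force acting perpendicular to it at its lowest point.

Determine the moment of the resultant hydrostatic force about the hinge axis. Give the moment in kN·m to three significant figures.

M ≈ 2.58 kN·m

γ = 1.188 × 9.81 = 11.65428 kN/m³.
With the apex down, the centroid sits h/3 = 1.07/3 = 0.356667 m below the base (the top edge), so the centroid depth is h_c = 0.356667 m.
A = ½ × 2.17 × 1.07 = 1.16095 m².
Resultant F = γ·h_c·A = 11.65428 × 0.356667 × 1.16095 = 4.82572 kN.
I_c = b·h³/36 = 2.17 × 1.07³/36 = 0.0738429 m⁴.
Centre of pressure: y_p = y_c + I_c/(y_c·A) = 0.356667 + 0.0738429/(0.356667 × 1.16095) = 0.356667 + 0.178333 = 0.535 m along the plane.
The resultant acts 0.356667 + 0.178333 = 0.535 m (along the plate) below the hinge at the top edge, so the moment about the hinge is M = F × 0.535 = 4.82572 × 0.535 = 2.58176 kN·m.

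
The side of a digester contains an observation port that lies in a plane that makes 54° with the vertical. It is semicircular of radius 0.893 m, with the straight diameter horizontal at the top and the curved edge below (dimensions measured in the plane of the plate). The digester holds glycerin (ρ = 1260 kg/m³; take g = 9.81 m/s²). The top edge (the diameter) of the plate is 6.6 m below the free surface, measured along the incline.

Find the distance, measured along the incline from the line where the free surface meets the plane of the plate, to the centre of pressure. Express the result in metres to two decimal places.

γ = ρg = 1260 × 9.81 / 1000 = 12.3606 kN/m³.
The plate makes 54° with the vertical, i.e. θ = 90° − 54° = 36° to the horizontal. Measuring y along the incline from the free-surface line, vertical depth h = y·sinθ with sinθ = 0.587785.
The centroid of a semicircle lies 4r/(3π) = 0.379001 m from the diameter, here below the top edge, so y_c = 6.6 + 0.379001 = 6.979 m and h_c = 6.979 × 0.587785 = 4.10215 m.
A = πr²/2 = π × 0.893²/2 = 1.25263 m².
Resultant F = γ·h_c·A = 12.3606 × 4.10215 × 1.25263 = 63.5146 kN.
I_c = (π/8 − 8/(9π))·r⁴ = 0.109757 × 0.893⁴ = 0.0697972 m⁴.
Centre of pressure: y_p = y_c + I_c/(y_c·A) = 6.979 + 0.0697972/(6.979 × 1.25263) = 6.979 + 0.00798403 = 6.98698 m along the plane.

y_p = 6.99 m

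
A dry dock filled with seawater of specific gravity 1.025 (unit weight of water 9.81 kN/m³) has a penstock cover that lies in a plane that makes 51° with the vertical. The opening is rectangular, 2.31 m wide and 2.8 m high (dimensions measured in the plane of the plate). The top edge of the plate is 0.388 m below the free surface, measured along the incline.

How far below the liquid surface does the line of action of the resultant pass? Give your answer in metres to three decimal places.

h_p = 1.355 m

γ = 1.025 × 9.81 = 10.05525 kN/m³.
The plate makes 51° with the vertical, i.e. θ = 90° − 51° = 39° to the horizontal. Measuring y along the incline from the free-surface line, vertical depth h = y·sinθ with sinθ = 0.629320.
The centroid lies 2.8/2 = 1.4 m below the top edge, so y_c = 0.388 + 1.4 = 1.788 m and h_c = 1.788 × 0.629320 = 1.12522 m.
A = 2.31 × 2.8 = 6.468 m².
Resultant F = γ·h_c·A = 10.05525 × 1.12522 × 6.468 = 73.1813 kN.
I_c = b·h³/12 = 2.31 × 2.8³/12 = 4.22576 m⁴.
Centre of pressure: y_p = y_c + I_c/(y_c·A) = 1.788 + 4.22576/(1.788 × 6.468) = 1.788 + 0.365399 = 2.1534 m along the plane.
Vertically, h_p = y_p·sinθ = 2.1534 × 0.629320 = 1.35518 m.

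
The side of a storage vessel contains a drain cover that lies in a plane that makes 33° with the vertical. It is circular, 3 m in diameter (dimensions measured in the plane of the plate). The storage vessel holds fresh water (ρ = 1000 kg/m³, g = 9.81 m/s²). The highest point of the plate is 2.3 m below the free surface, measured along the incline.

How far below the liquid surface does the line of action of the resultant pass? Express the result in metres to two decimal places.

h_p = 3.31 m

γ = ρg = 1000 × 9.81 = 9810 N/m³ = 9.81 kN/m³.
The plate makes 33° with the vertical, i.e. θ = 90° − 33° = 57° to the horizontal. Measuring y along the incline from the free-surface line, vertical depth h = y·sinθ with sinθ = 0.838671.
The centroid is at the centre, 1.5 m below the top of the plate, so y_c = 2.3 + 1.5 = 3.8 m and h_c = 3.8 × 0.838671 = 3.18695 m.
A = π(1.5)² = 7.06858 m².
Resultant F = γ·h_c·A = 9.81 × 3.18695 × 7.06858 = 220.992 kN.
I_c = πr⁴/4 = π × 1.5⁴/4 = 3.97608 m⁴.
Centre of pressure: y_p = y_c + I_c/(y_c·A) = 3.8 + 3.97608/(3.8 × 7.06858) = 3.8 + 0.148026 = 3.94803 m along the plane.
Vertically, h_p = y_p·sinθ = 3.94803 × 0.838671 = 3.3111 m.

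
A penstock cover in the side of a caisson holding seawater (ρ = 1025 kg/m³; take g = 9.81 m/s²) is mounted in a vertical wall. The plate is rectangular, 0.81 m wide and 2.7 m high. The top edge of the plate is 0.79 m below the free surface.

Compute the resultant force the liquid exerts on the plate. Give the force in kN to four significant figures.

F ≈ 47.06 kN

γ = ρg = 1025 × 9.81 / 1000 = 10.05525 kN/m³.
The centroid lies 2.7/2 = 1.35 m below the top edge, so the centroid depth is h_c = 0.79 + 1.35 = 2.14 m.
A = 0.81 × 2.7 = 2.187 m².
Resultant F = γ·h_c·A = 10.05525 × 2.14 × 2.187 = 47.0604 kN.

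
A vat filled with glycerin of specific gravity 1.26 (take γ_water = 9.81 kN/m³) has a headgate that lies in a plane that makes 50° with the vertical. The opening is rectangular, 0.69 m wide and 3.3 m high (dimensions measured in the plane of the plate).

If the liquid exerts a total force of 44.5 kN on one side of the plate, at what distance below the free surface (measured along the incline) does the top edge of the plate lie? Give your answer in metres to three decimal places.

y_top ≈ 0.810 m

γ = 1.26 × 9.81 = 12.3606 kN/m³.
A = 0.69 × 3.3 = 2.277 m².
From F = γ·h_c·A, the centroid depth is h_c = 44.5/(12.3606 × 2.277) = 1.58109 m.
The plate makes 50° with the vertical, i.e. θ = 90° − 50° = 40° to the horizontal. Measuring y along the incline from the free-surface line, vertical depth h = y·sinθ with sinθ = 0.642788.
Along the incline, y_c = h_c/sinθ = 1.58109/0.642788 = 2.45974 m.
The centroid lies 3.3/2 = 1.65 m below the top edge, so the top edge sits at y_top = 2.45974 − 1.65 = 0.80974 m along the incline.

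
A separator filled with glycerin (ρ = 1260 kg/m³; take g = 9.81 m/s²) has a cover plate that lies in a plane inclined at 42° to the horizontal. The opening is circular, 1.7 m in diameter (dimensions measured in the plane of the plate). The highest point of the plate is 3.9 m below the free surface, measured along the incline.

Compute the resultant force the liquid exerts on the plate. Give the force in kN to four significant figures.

F ≈ 89.17 kN

γ = ρg = 1260 × 9.81 / 1000 = 12.3606 kN/m³.
Let θ = 42° be the plate's angle to the horizontal; measure y along the incline from where the plane meets the free surface. Vertical depth h = y·sinθ with sinθ = 0.669131.
The centroid is at the centre, 0.85 m below the top of the plate, so y_c = 3.9 + 0.85 = 4.75 m and h_c = 4.75 × 0.669131 = 3.17837 m.
A = π(0.85)² = 2.2698 m².
Resultant F = γ·h_c·A = 12.3606 × 3.17837 × 2.2698 = 89.1726 kN.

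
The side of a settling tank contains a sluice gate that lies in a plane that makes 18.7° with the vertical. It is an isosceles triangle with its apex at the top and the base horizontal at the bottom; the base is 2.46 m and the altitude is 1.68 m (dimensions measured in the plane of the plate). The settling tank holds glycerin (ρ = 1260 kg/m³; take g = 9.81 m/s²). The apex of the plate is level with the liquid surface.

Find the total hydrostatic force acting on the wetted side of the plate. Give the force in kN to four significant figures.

γ = ρg = 1260 × 9.81 / 1000 = 12.3606 kN/m³.
The plate makes 18.7° with the vertical, i.e. θ = 90° − 18.7° = 71.3° to the horizontal. Measuring y along the incline from the free-surface line, vertical depth h = y·sinθ with sinθ = 0.947210.
With the apex up, the centroid sits 2h/3 = 2 × 1.68/3 = 1.12 m below the apex, so y_c = 1.12 m and h_c = 1.12 × 0.947210 = 1.06088 m.
A = ½ × 2.46 × 1.68 = 2.0664 m².
Resultant F = γ·h_c·A = 12.3606 × 1.06088 × 2.0664 = 27.0969 kN.

F ≈ 27.10 kN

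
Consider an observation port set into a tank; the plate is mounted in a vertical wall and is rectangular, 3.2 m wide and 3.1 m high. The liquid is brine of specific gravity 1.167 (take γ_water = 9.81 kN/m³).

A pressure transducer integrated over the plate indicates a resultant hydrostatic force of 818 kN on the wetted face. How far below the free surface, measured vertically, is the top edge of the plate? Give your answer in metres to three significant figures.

d_top ≈ 5.65 m

γ = 1.167 × 9.81 = 11.44827 kN/m³.
A = 3.2 × 3.1 = 9.92 m².
From F = γ·h_c·A, the centroid depth is h_c = 818/(11.44827 × 9.92) = 7.20281 m.
The centroid lies 3.1/2 = 1.55 m below the top edge, so the top edge sits at h_top = 7.20281 − 1.55 = 5.65281 m below the surface.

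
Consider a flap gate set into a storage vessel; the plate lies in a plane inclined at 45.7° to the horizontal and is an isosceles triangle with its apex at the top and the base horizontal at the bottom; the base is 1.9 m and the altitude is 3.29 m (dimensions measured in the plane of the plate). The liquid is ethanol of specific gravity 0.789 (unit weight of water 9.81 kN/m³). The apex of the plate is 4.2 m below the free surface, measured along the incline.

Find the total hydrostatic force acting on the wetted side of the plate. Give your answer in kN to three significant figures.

F ≈ 111 kN

γ = 0.789 × 9.81 = 7.74009 kN/m³.
Let θ = 45.7° be the plate's angle to the horizontal; measure y along the incline from where the plane meets the free surface. Vertical depth h = y·sinθ with sinθ = 0.715693.
With the apex up, the centroid sits 2h/3 = 2 × 3.29/3 = 2.19333 m below the apex, so y_c = 4.2 + 2.19333 = 6.39333 m and h_c = 6.39333 × 0.715693 = 4.57566 m.
A = ½ × 1.9 × 3.29 = 3.1255 m².
Resultant F = γ·h_c·A = 7.74009 × 4.57566 × 3.1255 = 110.693 kN.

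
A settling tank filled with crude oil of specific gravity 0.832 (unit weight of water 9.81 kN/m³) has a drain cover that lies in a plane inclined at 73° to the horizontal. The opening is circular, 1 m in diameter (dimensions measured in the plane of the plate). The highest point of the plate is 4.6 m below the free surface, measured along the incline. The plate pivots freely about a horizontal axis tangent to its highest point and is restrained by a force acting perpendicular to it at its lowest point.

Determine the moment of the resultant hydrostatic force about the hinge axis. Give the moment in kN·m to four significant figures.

M ≈ 16.02 kN·m

γ = 0.832 × 9.81 = 8.16192 kN/m³.
Let θ = 73° be the plate's angle to the horizontal; measure y along the incline from where the plane meets the free surface. Vertical depth h = y·sinθ with sinθ = 0.956305.
The centroid is at the centre, 0.5 m below the top of the plate, so y_c = 4.6 + 0.5 = 5.1 m and h_c = 5.1 × 0.956305 = 4.87716 m.
A = π(0.5)² = 0.785398 m².
Resultant F = γ·h_c·A = 8.16192 × 4.87716 × 0.785398 = 31.2643 kN.
I_c = πr⁴/4 = π × 0.5⁴/4 = 0.0490874 m⁴.
Centre of pressure: y_p = y_c + I_c/(y_c·A) = 5.1 + 0.0490874/(5.1 × 0.785398) = 5.1 + 0.0122549 = 5.11225 m along the plane.
The resultant acts 0.5 + 0.0122549 = 0.512255 m (along the plate) below the hinge at the top edge, so the moment about the hinge is M = F × 0.512255 = 31.2643 × 0.512255 = 16.0153 kN·m.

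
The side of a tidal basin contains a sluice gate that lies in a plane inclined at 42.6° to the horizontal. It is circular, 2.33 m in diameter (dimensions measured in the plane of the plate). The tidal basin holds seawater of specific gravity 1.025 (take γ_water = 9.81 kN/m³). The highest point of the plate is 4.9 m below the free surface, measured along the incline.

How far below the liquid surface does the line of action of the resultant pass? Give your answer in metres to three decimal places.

γ = 1.025 × 9.81 = 10.05525 kN/m³.
Let θ = 42.6° be the plate's angle to the horizontal; measure y along the incline from where the plane meets the free surface. Vertical depth h = y·sinθ with sinθ = 0.676876.
The centroid is at the centre, 1.165 m below the top of the plate, so y_c = 4.9 + 1.165 = 6.065 m and h_c = 6.065 × 0.676876 = 4.10525 m.
A = π(1.165)² = 4.26385 m².
Resultant F = γ·h_c·A = 10.05525 × 4.10525 × 4.26385 = 176.009 kN.
I_c = πr⁴/4 = π × 1.165⁴/4 = 1.44675 m⁴.
Centre of pressure: y_p = y_c + I_c/(y_c·A) = 6.065 + 1.44675/(6.065 × 4.26385) = 6.065 + 0.0559449 = 6.12094 m along the plane.
Vertically, h_p = y_p·sinθ = 6.12094 × 0.676876 = 4.14312 m.

h_p = 4.143 m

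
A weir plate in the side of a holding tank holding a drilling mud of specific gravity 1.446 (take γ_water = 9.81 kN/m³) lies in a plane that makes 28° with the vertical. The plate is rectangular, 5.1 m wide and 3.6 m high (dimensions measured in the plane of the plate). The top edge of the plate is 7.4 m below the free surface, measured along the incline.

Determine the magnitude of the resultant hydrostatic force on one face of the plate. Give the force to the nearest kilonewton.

F ≈ 2116 kN

γ = 1.446 × 9.81 = 14.18526 kN/m³.
The plate makes 28° with the vertical, i.e. θ = 90° − 28° = 62° to the horizontal. Measuring y along the incline from the free-surface line, vertical depth h = y·sinθ with sinθ = 0.882948.
The centroid lies 3.6/2 = 1.8 m below the top edge, so y_c = 7.4 + 1.8 = 9.2 m and h_c = 9.2 × 0.882948 = 8.12312 m.
A = 5.1 × 3.6 = 18.36 m².
Resultant F = γ·h_c·A = 14.18526 × 8.12312 × 18.36 = 2115.6 kN.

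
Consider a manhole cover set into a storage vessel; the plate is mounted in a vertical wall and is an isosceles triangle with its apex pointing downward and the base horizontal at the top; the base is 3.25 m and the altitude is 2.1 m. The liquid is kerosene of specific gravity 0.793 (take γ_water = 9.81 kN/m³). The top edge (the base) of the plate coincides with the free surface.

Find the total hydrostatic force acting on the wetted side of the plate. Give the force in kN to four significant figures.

γ = 0.793 × 9.81 = 7.77933 kN/m³.
With the apex down, the centroid sits h/3 = 2.1/3 = 0.7 m below the base (the top edge), so the centroid depth is h_c = 0.7 m.
A = ½ × 3.25 × 2.1 = 3.4125 m².
Resultant F = γ·h_c·A = 7.77933 × 0.7 × 3.4125 = 18.5829 kN.

F ≈ 18.58 kN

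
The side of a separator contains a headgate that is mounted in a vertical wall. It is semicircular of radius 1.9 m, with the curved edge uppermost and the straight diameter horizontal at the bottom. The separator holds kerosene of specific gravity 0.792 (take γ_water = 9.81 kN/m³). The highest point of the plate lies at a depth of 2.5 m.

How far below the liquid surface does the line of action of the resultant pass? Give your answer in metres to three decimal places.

γ = 0.792 × 9.81 = 7.76952 kN/m³.
The centroid lies 4r/(3π) = 0.806385 m above the diameter, so r − 4r/(3π) = 1.9 − 0.806385 = 1.09361 m below the topmost point, so the centroid depth is h_c = 2.5 + 1.09361 = 3.59361 m.
A = πr²/2 = π × 1.9²/2 = 5.67057 m².
Resultant F = γ·h_c·A = 7.76952 × 3.59361 × 5.67057 = 158.326 kN.
I_c = (π/8 − 8/(9π))·r⁴ = 0.109757 × 1.9⁴ = 1.43036 m⁴.
Centre of pressure: y_p = y_c + I_c/(y_c·A) = 3.59361 + 1.43036/(3.59361 × 5.67057) = 3.59361 + 0.070192 = 3.6638 m along the plane.

h_p = 3.664 m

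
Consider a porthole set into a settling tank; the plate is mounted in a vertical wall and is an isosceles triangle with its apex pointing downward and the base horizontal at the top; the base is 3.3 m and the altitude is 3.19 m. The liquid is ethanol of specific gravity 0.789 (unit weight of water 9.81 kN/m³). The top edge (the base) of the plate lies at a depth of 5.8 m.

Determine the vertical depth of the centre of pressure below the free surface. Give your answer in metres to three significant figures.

γ = 0.789 × 9.81 = 7.74009 kN/m³.
With the apex down, the centroid sits h/3 = 3.19/3 = 1.06333 m below the base (the top edge), so the centroid depth is h_c = 5.8 + 1.06333 = 6.86333 m.
A = ½ × 3.3 × 3.19 = 5.2635 m².
Resultant F = γ·h_c·A = 7.74009 × 6.86333 × 5.2635 = 279.612 kN.
I_c = b·h³/36 = 3.3 × 3.19³/36 = 2.97566 m⁴.
Centre of pressure: y_p = y_c + I_c/(y_c·A) = 6.86333 + 2.97566/(6.86333 × 5.2635) = 6.86333 + 0.0823709 = 6.9457 m along the plane.

h_p = 6.95 m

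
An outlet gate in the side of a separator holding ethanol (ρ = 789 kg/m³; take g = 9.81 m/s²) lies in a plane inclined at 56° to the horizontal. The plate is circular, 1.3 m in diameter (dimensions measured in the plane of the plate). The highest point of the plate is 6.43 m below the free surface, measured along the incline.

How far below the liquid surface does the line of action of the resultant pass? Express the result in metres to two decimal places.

h_p = 5.88 m

γ = ρg = 789 × 9.81 / 1000 = 7.74009 kN/m³.
Let θ = 56° be the plate's angle to the horizontal; measure y along the incline from where the plane meets the free surface. Vertical depth h = y·sinθ with sinθ = 0.829038.
The centroid is at the centre, 0.65 m below the top of the plate, so y_c = 6.43 + 0.65 = 7.08 m and h_c = 7.08 × 0.829038 = 5.86959 m.
A = π(0.65)² = 1.32732 m².
Resultant F = γ·h_c·A = 7.74009 × 5.86959 × 1.32732 = 60.3017 kN.
I_c = πr⁴/4 = π × 0.65⁴/4 = 0.140198 m⁴.
Centre of pressure: y_p = y_c + I_c/(y_c·A) = 7.08 + 0.140198/(7.08 × 1.32732) = 7.08 + 0.0149188 = 7.09492 m along the plane.
Vertically, h_p = y_p·sinθ = 7.09492 × 0.829038 = 5.88196 m.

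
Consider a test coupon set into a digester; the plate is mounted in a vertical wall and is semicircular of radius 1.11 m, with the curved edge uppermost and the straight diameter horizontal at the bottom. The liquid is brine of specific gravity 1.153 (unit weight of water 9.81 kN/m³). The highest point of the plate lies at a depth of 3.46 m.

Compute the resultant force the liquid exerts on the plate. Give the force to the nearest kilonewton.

F ≈ 90 kN

γ = 1.153 × 9.81 = 11.31093 kN/m³.
The centroid lies 4r/(3π) = 0.471099 m above the diameter, so r − 4r/(3π) = 1.11 − 0.471099 = 0.638901 m below the topmost point, so the centroid depth is h_c = 3.46 + 0.638901 = 4.0989 m.
A = πr²/2 = π × 1.11²/2 = 1.93538 m².
Resultant F = γ·h_c·A = 11.31093 × 4.0989 × 1.93538 = 89.7288 kN.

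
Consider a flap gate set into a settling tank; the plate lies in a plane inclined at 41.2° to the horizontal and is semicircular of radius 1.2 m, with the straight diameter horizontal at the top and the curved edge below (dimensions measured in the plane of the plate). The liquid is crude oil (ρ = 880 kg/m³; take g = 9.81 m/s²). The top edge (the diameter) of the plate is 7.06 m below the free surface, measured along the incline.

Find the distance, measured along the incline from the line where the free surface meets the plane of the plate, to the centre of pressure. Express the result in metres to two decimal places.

γ = ρg = 880 × 9.81 / 1000 = 8.6328 kN/m³.
Let θ = 41.2° be the plate's angle to the horizontal; measure y along the incline from where the plane meets the free surface. Vertical depth h = y·sinθ with sinθ = 0.658689.
The centroid of a semicircle lies 4r/(3π) = 0.509296 m from the diameter, here below the top edge, so y_c = 7.06 + 0.509296 = 7.5693 m and h_c = 7.5693 × 0.658689 = 4.98581 m.
A = πr²/2 = π × 1.2²/2 = 2.26195 m².
Resultant F = γ·h_c·A = 8.6328 × 4.98581 × 2.26195 = 97.3577 kN.
I_c = (π/8 − 8/(9π))·r⁴ = 0.109757 × 1.2⁴ = 0.227592 m⁴.
Centre of pressure: y_p = y_c + I_c/(y_c·A) = 7.5693 + 0.227592/(7.5693 × 2.26195) = 7.5693 + 0.0132929 = 7.58259 m along the plane.

y_p = 7.58 m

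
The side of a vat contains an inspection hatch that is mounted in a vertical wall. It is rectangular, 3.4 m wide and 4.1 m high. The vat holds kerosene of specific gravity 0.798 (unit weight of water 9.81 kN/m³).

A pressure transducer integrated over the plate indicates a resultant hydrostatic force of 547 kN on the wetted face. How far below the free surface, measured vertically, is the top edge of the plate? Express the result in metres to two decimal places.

γ = 0.798 × 9.81 = 7.82838 kN/m³.
A = 3.4 × 4.1 = 13.94 m².
From F = γ·h_c·A, the centroid depth is h_c = 547/(7.82838 × 13.94) = 5.01248 m.
The centroid lies 4.1/2 = 2.05 m below the top edge, so the top edge sits at h_top = 5.01248 − 2.05 = 2.96248 m below the surface.

d_top ≈ 2.96 m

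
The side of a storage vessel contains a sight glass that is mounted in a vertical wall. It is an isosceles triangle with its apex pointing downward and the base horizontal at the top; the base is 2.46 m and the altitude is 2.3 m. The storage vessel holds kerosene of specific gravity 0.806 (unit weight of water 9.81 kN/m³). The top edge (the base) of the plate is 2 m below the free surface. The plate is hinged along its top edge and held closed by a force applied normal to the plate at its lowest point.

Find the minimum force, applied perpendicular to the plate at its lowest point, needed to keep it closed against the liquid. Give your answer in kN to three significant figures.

γ = 0.806 × 9.81 = 7.90686 kN/m³.
With the apex down, the centroid sits h/3 = 2.3/3 = 0.766667 m below the base (the top edge), so the centroid depth is h_c = 2 + 0.766667 = 2.76667 m.
A = ½ × 2.46 × 2.3 = 2.829 m².
Resultant F = γ·h_c·A = 7.90686 × 2.76667 × 2.829 = 61.8863 kN.
I_c = b·h³/36 = 2.46 × 2.3³/36 = 0.831412 m⁴.
Centre of pressure: y_p = y_c + I_c/(y_c·A) = 2.76667 + 0.831412/(2.76667 × 2.829) = 2.76667 + 0.106225 = 2.87289 m along the plane.
The resultant acts 0.766667 + 0.106225 = 0.872892 m (along the plate) below the hinge at the top edge, so the moment about the hinge is M = F × 0.872892 = 61.8863 × 0.872892 = 54.0201 kN·m.
A normal force at the bottom, 2.3 m from the hinge, must supply this moment: P = 54.0201/2.3 = 23.487 kN.

P ≈ 23.5 kN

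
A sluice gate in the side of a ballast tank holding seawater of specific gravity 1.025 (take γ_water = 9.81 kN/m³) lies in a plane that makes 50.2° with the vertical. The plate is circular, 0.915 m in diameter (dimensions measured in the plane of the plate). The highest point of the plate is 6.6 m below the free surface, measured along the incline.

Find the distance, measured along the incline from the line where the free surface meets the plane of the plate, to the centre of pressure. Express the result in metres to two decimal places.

y_p = 7.06 m

γ = 1.025 × 9.81 = 10.05525 kN/m³.
The plate makes 50.2° with the vertical, i.e. θ = 90° − 50.2° = 39.8° to the horizontal. Measuring y along the incline from the free-surface line, vertical depth h = y·sinθ with sinθ = 0.640110.
The centroid is at the centre, 0.4575 m below the top of the plate, so y_c = 6.6 + 0.4575 = 7.0575 m and h_c = 7.0575 × 0.640110 = 4.51758 m.
A = π(0.4575)² = 0.657555 m².
Resultant F = γ·h_c·A = 10.05525 × 4.51758 × 0.657555 = 29.8697 kN.
I_c = πr⁴/4 = π × 0.4575⁴/4 = 0.0344076 m⁴.
Centre of pressure: y_p = y_c + I_c/(y_c·A) = 7.0575 + 0.0344076/(7.0575 × 0.657555) = 7.0575 + 0.00741432 = 7.06491 m along the plane.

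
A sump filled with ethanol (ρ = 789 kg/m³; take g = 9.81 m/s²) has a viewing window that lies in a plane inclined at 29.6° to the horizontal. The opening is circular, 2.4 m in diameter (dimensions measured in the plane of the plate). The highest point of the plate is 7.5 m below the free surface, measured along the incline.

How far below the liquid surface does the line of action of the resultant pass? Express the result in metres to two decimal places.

h_p = 4.32 m

γ = ρg = 789 × 9.81 / 1000 = 7.74009 kN/m³.
Let θ = 29.6° be the plate's angle to the horizontal; measure y along the incline from where the plane meets the free surface. Vertical depth h = y·sinθ with sinθ = 0.493942.
The centroid is at the centre, 1.2 m below the top of the plate, so y_c = 7.5 + 1.2 = 8.7 m and h_c = 8.7 × 0.493942 = 4.2973 m.
A = π(1.2)² = 4.52389 m².
Resultant F = γ·h_c·A = 7.74009 × 4.2973 × 4.52389 = 150.471 kN.
I_c = πr⁴/4 = π × 1.2⁴/4 = 1.6286 m⁴.
Centre of pressure: y_p = y_c + I_c/(y_c·A) = 8.7 + 1.6286/(8.7 × 4.52389) = 8.7 + 0.0413793 = 8.74138 m along the plane.
Vertically, h_p = y_p·sinθ = 8.74138 × 0.493942 = 4.31773 m.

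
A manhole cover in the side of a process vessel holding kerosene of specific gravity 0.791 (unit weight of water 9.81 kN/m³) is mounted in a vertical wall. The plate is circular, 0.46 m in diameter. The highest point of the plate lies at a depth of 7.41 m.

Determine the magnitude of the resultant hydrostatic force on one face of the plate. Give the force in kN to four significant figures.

F ≈ 9.852 kN

γ = 0.791 × 9.81 = 7.75971 kN/m³.
The centroid is at the centre, 0.23 m below the top of the plate, so the centroid depth is h_c = 7.41 + 0.23 = 7.64 m.
A = π(0.23)² = 0.16619 m².
Resultant F = γ·h_c·A = 7.75971 × 7.64 × 0.16619 = 9.85244 kN.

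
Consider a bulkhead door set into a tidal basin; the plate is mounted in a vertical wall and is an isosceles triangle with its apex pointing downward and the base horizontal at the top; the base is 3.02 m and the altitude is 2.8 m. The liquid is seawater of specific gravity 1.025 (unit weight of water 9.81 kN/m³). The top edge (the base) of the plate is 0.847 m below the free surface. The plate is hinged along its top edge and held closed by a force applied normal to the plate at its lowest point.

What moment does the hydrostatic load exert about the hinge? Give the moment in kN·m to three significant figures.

M ≈ 89.2 kN·m

γ = 1.025 × 9.81 = 10.05525 kN/m³.
With the apex down, the centroid sits h/3 = 2.8/3 = 0.933333 m below the base (the top edge), so the centroid depth is h_c = 0.847 + 0.933333 = 1.78033 m.
A = ½ × 3.02 × 2.8 = 4.228 m².
Resultant F = γ·h_c·A = 10.05525 × 1.78033 × 4.228 = 75.6882 kN.
I_c = b·h³/36 = 3.02 × 2.8³/36 = 1.84153 m⁴.
Centre of pressure: y_p = y_c + I_c/(y_c·A) = 1.78033 + 1.84153/(1.78033 × 4.228) = 1.78033 + 0.244649 = 2.02498 m along the plane.
The resultant acts 0.933333 + 0.244649 = 1.17798 m (along the plate) below the hinge at the top edge, so the moment about the hinge is M = F × 1.17798 = 75.6882 × 1.17798 = 89.1592 kN·m.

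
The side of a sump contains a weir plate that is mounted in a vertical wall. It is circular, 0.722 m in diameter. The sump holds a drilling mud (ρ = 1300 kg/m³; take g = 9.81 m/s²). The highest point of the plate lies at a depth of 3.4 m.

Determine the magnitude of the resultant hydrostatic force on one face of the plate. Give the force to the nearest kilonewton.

γ = ρg = 1300 × 9.81 / 1000 = 12.753 kN/m³.
The centroid is at the centre, 0.361 m below the top of the plate, so the centroid depth is h_c = 3.4 + 0.361 = 3.761 m.
A = π(0.361)² = 0.409415 m².
Resultant F = γ·h_c·A = 12.753 × 3.761 × 0.409415 = 19.6372 kN.

F ≈ 20 kN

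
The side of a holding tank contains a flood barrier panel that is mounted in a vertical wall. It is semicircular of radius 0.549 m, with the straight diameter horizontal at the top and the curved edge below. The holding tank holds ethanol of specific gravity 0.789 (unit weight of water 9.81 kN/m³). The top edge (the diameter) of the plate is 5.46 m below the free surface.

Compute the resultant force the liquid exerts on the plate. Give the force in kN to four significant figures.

γ = 0.789 × 9.81 = 7.74009 kN/m³.
The centroid of a semicircle lies 4r/(3π) = 0.233003 m from the diameter, here below the top edge, so the centroid depth is h_c = 5.46 + 0.233003 = 5.693 m.
A = πr²/2 = π × 0.549²/2 = 0.47344 m².
Resultant F = γ·h_c·A = 7.74009 × 5.693 × 0.47344 = 20.8618 kN.

F ≈ 20.86 kN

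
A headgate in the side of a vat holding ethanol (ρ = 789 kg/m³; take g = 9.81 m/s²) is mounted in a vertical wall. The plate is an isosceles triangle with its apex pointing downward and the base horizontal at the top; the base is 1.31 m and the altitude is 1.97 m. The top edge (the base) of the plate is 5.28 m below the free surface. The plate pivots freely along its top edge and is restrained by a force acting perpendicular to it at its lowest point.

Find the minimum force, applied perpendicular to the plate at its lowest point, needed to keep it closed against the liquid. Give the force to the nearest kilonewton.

γ = ρg = 789 × 9.81 / 1000 = 7.74009 kN/m³.
With the apex down, the centroid sits h/3 = 1.97/3 = 0.656667 m below the base (the top edge), so the centroid depth is h_c = 5.28 + 0.656667 = 5.93667 m.
A = ½ × 1.31 × 1.97 = 1.29035 m².
Resultant F = γ·h_c·A = 7.74009 × 5.93667 × 1.29035 = 59.292 kN.
I_c = b·h³/36 = 1.31 × 1.97³/36 = 0.278207 m⁴.
Centre of pressure: y_p = y_c + I_c/(y_c·A) = 5.93667 + 0.278207/(5.93667 × 1.29035) = 5.93667 + 0.0363176 = 5.97299 m along the plane.
The resultant acts 0.656667 + 0.0363176 = 0.692985 m (along the plate) below the hinge at the top edge, so the moment about the hinge is M = F × 0.692985 = 59.292 × 0.692985 = 41.0885 kN·m.
A normal force at the bottom, 1.97 m from the hinge, must supply this moment: P = 41.0885/1.97 = 20.8571 kN.

P ≈ 21 kN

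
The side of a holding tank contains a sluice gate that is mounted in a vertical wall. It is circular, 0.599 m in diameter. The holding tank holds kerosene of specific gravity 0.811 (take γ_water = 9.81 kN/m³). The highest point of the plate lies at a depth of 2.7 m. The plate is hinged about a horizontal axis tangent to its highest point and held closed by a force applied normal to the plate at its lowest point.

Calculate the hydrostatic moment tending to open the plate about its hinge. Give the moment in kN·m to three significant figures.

M ≈ 2.06 kN·m

γ = 0.811 × 9.81 = 7.95591 kN/m³.
The centroid is at the centre, 0.2995 m below the top of the plate, so the centroid depth is h_c = 2.7 + 0.2995 = 2.9995 m.
A = π(0.2995)² = 0.281802 m².
Resultant F = γ·h_c·A = 7.95591 × 2.9995 × 0.281802 = 6.72485 kN.
I_c = πr⁴/4 = π × 0.2995⁴/4 = 0.00631942 m⁴.
Centre of pressure: y_p = y_c + I_c/(y_c·A) = 2.9995 + 0.00631942/(2.9995 × 0.281802) = 2.9995 + 0.00747626 = 3.00698 m along the plane.
The resultant acts 0.2995 + 0.00747626 = 0.306976 m (along the plate) below the hinge at the top edge, so the moment about the hinge is M = F × 0.306976 = 6.72485 × 0.306976 = 2.06437 kN·m.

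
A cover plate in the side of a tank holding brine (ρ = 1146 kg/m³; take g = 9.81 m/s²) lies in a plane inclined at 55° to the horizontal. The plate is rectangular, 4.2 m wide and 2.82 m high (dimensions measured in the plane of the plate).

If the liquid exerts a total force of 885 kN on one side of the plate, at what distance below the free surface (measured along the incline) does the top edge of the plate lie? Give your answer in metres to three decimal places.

y_top ≈ 6.704 m

γ = ρg = 1146 × 9.81 / 1000 = 11.24226 kN/m³.
A = 4.2 × 2.82 = 11.844 m².
From F = γ·h_c·A, the centroid depth is h_c = 885/(11.24226 × 11.844) = 6.64647 m.
Let θ = 55° be the plate's angle to the horizontal; measure y along the incline from where the plane meets the free surface. Vertical depth h = y·sinθ with sinθ = 0.819152.
Along the incline, y_c = h_c/sinθ = 6.64647/0.819152 = 8.11384 m.
The centroid lies 2.82/2 = 1.41 m below the top edge, so the top edge sits at y_top = 8.11384 − 1.41 = 6.70384 m along the incline.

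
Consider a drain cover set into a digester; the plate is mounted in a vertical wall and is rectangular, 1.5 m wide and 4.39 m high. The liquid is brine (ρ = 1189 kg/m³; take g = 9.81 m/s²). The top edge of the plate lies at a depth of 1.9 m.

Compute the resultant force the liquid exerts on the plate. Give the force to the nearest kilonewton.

γ = ρg = 1189 × 9.81 / 1000 = 11.66409 kN/m³.
The centroid lies 4.39/2 = 2.195 m below the top edge, so the centroid depth is h_c = 1.9 + 2.195 = 4.095 m.
A = 1.5 × 4.39 = 6.585 m².
Resultant F = γ·h_c·A = 11.66409 × 4.095 × 6.585 = 314.529 kN.

F ≈ 315 kN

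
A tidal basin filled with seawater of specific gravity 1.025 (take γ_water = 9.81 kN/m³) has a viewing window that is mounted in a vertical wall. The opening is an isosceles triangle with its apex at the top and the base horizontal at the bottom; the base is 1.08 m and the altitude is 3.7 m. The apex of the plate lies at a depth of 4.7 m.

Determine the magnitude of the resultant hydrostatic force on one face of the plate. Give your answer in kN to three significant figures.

γ = 1.025 × 9.81 = 10.05525 kN/m³.
With the apex up, the centroid sits 2h/3 = 2 × 3.7/3 = 2.46667 m below the apex, so the centroid depth is h_c = 4.7 + 2.46667 = 7.16667 m.
A = ½ × 1.08 × 3.7 = 1.998 m².
Resultant F = γ·h_c·A = 10.05525 × 7.16667 × 1.998 = 143.981 kN.

F ≈ 144 kN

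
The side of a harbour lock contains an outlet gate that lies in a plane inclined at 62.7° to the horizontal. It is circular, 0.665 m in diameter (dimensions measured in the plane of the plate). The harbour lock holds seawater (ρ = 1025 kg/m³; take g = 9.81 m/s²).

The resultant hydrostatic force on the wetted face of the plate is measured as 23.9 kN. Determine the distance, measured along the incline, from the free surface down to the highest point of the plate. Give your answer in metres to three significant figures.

γ = ρg = 1025 × 9.81 / 1000 = 10.05525 kN/m³.
A = π(0.3325)² = 0.347323 m².
From F = γ·h_c·A, the centroid depth is h_c = 23.9/(10.05525 × 0.347323) = 6.84339 m.
Let θ = 62.7° be the plate's angle to the horizontal; measure y along the incline from where the plane meets the free surface. Vertical depth h = y·sinθ with sinθ = 0.888617.
Along the incline, y_c = h_c/sinθ = 6.84339/0.888617 = 7.70117 m.
The centroid is at the centre, 0.3325 m below the top of the plate, so the highest point sits at y_top = 7.70117 − 0.3325 = 7.36867 m along the incline.

y_top ≈ 7.37 m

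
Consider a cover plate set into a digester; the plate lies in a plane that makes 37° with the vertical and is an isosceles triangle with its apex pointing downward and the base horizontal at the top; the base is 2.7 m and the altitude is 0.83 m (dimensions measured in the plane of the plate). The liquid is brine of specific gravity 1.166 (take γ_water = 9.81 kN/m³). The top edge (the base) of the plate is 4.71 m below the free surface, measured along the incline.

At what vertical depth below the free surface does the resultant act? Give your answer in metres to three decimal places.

h_p = 3.989 m

γ = 1.166 × 9.81 = 11.43846 kN/m³.
The plate makes 37° with the vertical, i.e. θ = 90° − 37° = 53° to the horizontal. Measuring y along the incline from the free-surface line, vertical depth h = y·sinθ with sinθ = 0.798636.
With the apex down, the centroid sits h/3 = 0.83/3 = 0.276667 m below the base (the top edge), so y_c = 4.71 + 0.276667 = 4.98667 m and h_c = 4.98667 × 0.798636 = 3.98253 m.
A = ½ × 2.7 × 0.83 = 1.1205 m².
Resultant F = γ·h_c·A = 11.43846 × 3.98253 × 1.1205 = 51.0433 kN.
I_c = b·h³/36 = 2.7 × 0.83³/36 = 0.042884 m⁴.
Centre of pressure: y_p = y_c + I_c/(y_c·A) = 4.98667 + 0.042884/(4.98667 × 1.1205) = 4.98667 + 0.0076749 = 4.99434 m along the plane.
Vertically, h_p = y_p·sinθ = 4.99434 × 0.798636 = 3.98866 m.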